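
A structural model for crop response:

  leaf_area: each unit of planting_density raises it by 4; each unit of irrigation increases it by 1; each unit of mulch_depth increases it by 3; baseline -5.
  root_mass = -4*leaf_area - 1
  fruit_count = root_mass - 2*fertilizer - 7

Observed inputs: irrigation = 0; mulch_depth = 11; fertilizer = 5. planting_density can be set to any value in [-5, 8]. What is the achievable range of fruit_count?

-258 to -50

Substituting into the leaf_area equation gives leaf_area = 4*planting_density + 28.
Substituting into the root_mass equation gives root_mass = -16*planting_density - 113.
Substituting into the fruit_count equation gives fruit_count = -16*planting_density - 130.
Linear in planting_density, so extremes are at the endpoints: planting_density = -5 gives fruit_count = -50; planting_density = 8 gives fruit_count = -258.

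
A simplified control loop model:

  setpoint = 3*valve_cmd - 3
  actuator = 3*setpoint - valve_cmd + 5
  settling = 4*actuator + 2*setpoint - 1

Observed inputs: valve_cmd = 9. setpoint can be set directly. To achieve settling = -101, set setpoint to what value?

Intervening on setpoint fixes its value directly, overriding its dependence on valve_cmd.
Substituting into the actuator equation gives actuator = 3*setpoint - 4.
Substituting into the settling equation gives settling = 14*setpoint - 17.
Solve 14*setpoint - 17 = -101: setpoint = (-101 + 17) / 14 = -6.

setpoint = -6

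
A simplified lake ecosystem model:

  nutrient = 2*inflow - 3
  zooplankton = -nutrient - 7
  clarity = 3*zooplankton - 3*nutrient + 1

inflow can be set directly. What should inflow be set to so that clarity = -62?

inflow = 5

Substituting into the zooplankton equation gives zooplankton = -2*inflow - 4.
So clarity = -12*inflow - 2.
Solve -12*inflow - 2 = -62: inflow = (-62 + 2) / -12 = 5.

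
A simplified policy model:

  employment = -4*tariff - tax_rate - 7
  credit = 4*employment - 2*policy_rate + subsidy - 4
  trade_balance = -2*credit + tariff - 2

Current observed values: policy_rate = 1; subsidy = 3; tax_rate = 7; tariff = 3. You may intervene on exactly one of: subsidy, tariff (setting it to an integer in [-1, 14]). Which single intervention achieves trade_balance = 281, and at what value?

set tariff = 5

Intervening on subsidy: trade_balance = -2*subsidy + 221. Reaching 281 requires subsidy = -30, outside [-1, 14].
Intervening on tariff: with other inputs at their observed values, trade_balance = 33*tariff + 116. Solving for 281 gives tariff = 5, within [-1, 14].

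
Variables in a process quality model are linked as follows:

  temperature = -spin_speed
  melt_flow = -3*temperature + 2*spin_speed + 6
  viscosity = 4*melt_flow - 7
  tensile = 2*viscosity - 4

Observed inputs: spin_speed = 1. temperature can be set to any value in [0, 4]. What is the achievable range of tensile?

Intervening on temperature fixes its value directly, overriding its dependence on spin_speed.
Substituting into the melt_flow equation gives melt_flow = -3*temperature + 8.
Substituting into the viscosity equation gives viscosity = -12*temperature + 25.
Substituting into the tensile equation gives tensile = -24*temperature + 46.
Linear in temperature, so extremes are at the endpoints: temperature = 0 gives tensile = 46; temperature = 4 gives tensile = -50.

-50 to 46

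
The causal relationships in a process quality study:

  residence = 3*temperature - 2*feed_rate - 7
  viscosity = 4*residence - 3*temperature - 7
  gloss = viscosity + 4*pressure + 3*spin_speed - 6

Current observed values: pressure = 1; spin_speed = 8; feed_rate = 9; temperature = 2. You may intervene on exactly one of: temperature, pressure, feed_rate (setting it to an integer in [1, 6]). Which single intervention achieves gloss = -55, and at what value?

set pressure = 4

Intervening on temperature: gloss = 9*temperature - 85. Reaching -55 requires temperature = 10/3, not an integer.
Intervening on pressure: with other inputs at their observed values, gloss = 4*pressure - 71. Solving for -55 gives pressure = 4, within [1, 6].
Intervening on feed_rate: gloss = -8*feed_rate + 5. Reaching -55 requires feed_rate = 15/2, not an integer.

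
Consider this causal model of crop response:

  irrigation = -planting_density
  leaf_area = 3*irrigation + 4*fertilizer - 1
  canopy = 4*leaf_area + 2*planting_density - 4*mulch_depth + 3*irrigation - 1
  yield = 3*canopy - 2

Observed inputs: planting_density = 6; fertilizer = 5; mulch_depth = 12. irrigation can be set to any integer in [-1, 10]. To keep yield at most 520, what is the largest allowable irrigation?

Intervening on irrigation fixes its value directly, overriding its dependence on planting_density.
Substituting into the leaf_area equation gives leaf_area = 3*irrigation + 19.
So canopy = 15*irrigation + 39.
Substituting into the yield equation gives yield = 45*irrigation + 115.
Require 45*irrigation + 115 ≤ 520, so irrigation ≤ 9.
The largest integer in [-1, 10] satisfying this is 9.

irrigation = 9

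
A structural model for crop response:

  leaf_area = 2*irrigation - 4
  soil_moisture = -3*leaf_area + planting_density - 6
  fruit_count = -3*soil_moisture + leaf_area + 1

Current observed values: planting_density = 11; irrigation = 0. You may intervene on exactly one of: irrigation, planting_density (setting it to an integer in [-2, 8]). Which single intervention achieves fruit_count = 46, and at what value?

set irrigation = 5

Intervening on irrigation: with other inputs at their observed values, fruit_count = 20*irrigation - 54. Solving for 46 gives irrigation = 5, within [-2, 8].
Intervening on planting_density: fruit_count = -3*planting_density - 21. Reaching 46 requires planting_density = -67/3, not an integer.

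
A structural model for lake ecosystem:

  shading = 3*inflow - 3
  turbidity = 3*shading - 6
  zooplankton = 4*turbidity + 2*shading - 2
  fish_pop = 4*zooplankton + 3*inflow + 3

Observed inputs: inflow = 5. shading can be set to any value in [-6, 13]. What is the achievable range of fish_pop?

-422 to 642

Intervening on shading fixes its value directly, overriding its dependence on inflow.
Substituting into the zooplankton equation gives zooplankton = 14*shading - 26.
This gives fish_pop = 56*shading - 86.
Linear in shading, so extremes are at the endpoints: shading = -6 gives fish_pop = -422; shading = 13 gives fish_pop = 642.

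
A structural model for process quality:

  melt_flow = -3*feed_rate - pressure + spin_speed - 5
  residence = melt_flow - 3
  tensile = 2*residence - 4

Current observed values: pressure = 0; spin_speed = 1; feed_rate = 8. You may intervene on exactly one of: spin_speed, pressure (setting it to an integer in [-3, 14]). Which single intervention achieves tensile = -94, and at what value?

set pressure = 14

Intervening on spin_speed: tensile = 2*spin_speed - 68. Reaching -94 requires spin_speed = -13, outside [-3, 14].
Intervening on pressure: with other inputs at their observed values, tensile = -2*pressure - 66. Solving for -94 gives pressure = 14, within [-3, 14].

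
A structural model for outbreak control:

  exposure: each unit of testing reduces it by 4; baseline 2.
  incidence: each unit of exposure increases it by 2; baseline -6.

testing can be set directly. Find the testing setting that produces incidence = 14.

Substituting into the incidence equation gives incidence = -8*testing - 2.
Solve -8*testing - 2 = 14: testing = (14 + 2) / -8 = -2.

testing = -2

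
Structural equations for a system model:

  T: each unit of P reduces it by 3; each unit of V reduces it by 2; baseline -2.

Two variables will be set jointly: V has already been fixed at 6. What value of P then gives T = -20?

P = 2

With V held at 6:
Substituting into the T equation gives T = -3*P - 14.
Solve -3*P - 14 = -20: P = (-20 + 14) / -3 = 2.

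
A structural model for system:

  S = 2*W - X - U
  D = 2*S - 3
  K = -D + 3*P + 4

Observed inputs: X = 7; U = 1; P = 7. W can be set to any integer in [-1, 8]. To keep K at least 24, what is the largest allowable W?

W = 5

Substituting into the S equation gives S = 2*W - 8.
Substituting into the D equation gives D = 4*W - 19.
K becomes -4*W + 44.
Require -4*W + 44 ≥ 24, so W ≤ 5.
The largest integer in [-1, 8] satisfying this is 5.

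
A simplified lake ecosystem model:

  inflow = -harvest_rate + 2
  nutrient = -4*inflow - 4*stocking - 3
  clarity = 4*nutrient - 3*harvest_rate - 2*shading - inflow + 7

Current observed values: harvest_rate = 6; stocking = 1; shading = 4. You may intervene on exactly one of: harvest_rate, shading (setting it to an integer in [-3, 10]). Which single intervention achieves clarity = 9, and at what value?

set shading = 10

Intervening on harvest_rate: clarity = 14*harvest_rate - 63. Reaching 9 requires harvest_rate = 36/7, not an integer.
Intervening on shading: with other inputs at their observed values, clarity = -2*shading + 29. Solving for 9 gives shading = 10, within [-3, 10].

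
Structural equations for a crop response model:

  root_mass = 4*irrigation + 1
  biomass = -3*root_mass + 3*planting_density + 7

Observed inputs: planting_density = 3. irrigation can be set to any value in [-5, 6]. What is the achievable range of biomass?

Substituting into the biomass equation gives biomass = -12*irrigation + 13.
Linear in irrigation, so extremes are at the endpoints: irrigation = -5 gives biomass = 73; irrigation = 6 gives biomass = -59.

-59 to 73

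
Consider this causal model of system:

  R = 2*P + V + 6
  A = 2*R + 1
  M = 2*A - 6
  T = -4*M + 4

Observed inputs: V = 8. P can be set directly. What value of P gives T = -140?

Substituting into the R equation gives R = 2*P + 14.
This gives A = 4*P + 29.
Substituting into the M equation gives M = 8*P + 52.
Substituting into the T equation gives T = -32*P - 204.
Solve -32*P - 204 = -140: P = (-140 + 204) / -32 = -2.

P = -2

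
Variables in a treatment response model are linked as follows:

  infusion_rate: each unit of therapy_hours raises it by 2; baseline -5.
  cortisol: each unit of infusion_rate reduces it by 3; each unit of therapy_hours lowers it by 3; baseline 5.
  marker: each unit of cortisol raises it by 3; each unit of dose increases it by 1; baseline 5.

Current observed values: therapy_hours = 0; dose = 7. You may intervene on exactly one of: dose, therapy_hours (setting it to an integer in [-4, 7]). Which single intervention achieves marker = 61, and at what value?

Intervening on dose: with other inputs at their observed values, marker = dose + 65. Solving for 61 gives dose = -4, within [-4, 7].
Intervening on therapy_hours: marker = -27*therapy_hours + 72. Reaching 61 requires therapy_hours = 11/27, not an integer.

set dose = -4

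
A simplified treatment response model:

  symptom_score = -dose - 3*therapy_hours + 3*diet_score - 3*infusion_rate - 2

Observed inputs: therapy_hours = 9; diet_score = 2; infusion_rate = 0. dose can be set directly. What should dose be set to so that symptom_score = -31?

dose = 8

Substituting into the symptom_score equation gives symptom_score = -dose - 23.
Solve -dose - 23 = -31: dose = (-31 + 23) / -1 = 8.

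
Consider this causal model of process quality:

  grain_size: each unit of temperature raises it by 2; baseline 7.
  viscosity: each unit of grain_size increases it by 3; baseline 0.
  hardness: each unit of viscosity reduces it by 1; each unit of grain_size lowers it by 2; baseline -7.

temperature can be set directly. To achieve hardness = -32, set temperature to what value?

Substituting into the viscosity equation gives viscosity = 6*temperature + 21.
Substituting into the hardness equation gives hardness = -10*temperature - 42.
Solve -10*temperature - 42 = -32: temperature = (-32 + 42) / -10 = -1.

temperature = -1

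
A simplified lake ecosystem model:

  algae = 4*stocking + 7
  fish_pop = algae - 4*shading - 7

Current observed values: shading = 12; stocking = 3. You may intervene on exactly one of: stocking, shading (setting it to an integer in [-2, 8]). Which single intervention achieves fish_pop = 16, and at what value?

set shading = -1

Intervening on stocking: fish_pop = 4*stocking - 48. Reaching 16 requires stocking = 16, outside [-2, 8].
Intervening on shading: with other inputs at their observed values, fish_pop = -4*shading + 12. Solving for 16 gives shading = -1, within [-2, 8].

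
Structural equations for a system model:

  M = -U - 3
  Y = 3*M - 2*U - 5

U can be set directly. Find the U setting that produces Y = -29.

Substituting into the Y equation gives Y = -5*U - 14.
Solve -5*U - 14 = -29: U = (-29 + 14) / -5 = 3.

U = 3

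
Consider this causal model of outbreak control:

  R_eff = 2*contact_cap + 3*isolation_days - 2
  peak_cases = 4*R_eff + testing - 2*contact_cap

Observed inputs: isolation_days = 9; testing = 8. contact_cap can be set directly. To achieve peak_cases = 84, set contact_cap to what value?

Substituting into the R_eff equation gives R_eff = 2*contact_cap + 25.
Substituting into the peak_cases equation gives peak_cases = 6*contact_cap + 108.
Solve 6*contact_cap + 108 = 84: contact_cap = (84 - 108) / 6 = -4.

contact_cap = -4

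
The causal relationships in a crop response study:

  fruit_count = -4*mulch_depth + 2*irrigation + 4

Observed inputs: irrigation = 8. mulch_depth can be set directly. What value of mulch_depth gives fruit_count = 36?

mulch_depth = -4

Substituting into the fruit_count equation gives fruit_count = -4*mulch_depth + 20.
Solve -4*mulch_depth + 20 = 36: mulch_depth = (36 - 20) / -4 = -4.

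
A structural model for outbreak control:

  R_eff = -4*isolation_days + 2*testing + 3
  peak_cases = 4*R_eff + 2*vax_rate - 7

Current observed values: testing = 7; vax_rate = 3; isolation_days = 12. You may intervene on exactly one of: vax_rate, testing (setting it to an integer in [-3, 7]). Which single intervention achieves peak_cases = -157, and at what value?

set testing = 3

Intervening on vax_rate: peak_cases = 2*vax_rate - 131. Reaching -157 requires vax_rate = -13, outside [-3, 7].
Intervening on testing: with other inputs at their observed values, peak_cases = 8*testing - 181. Solving for -157 gives testing = 3, within [-3, 7].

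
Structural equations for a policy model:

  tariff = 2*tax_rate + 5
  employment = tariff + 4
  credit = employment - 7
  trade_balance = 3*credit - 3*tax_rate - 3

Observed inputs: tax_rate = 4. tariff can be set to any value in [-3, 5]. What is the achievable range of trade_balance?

-33 to -9

Intervening on tariff fixes its value directly, overriding its dependence on tax_rate.
Substituting into the credit equation gives credit = tariff - 3.
trade_balance becomes 3*tariff - 24.
Linear in tariff, so extremes are at the endpoints: tariff = -3 gives trade_balance = -33; tariff = 5 gives trade_balance = -9.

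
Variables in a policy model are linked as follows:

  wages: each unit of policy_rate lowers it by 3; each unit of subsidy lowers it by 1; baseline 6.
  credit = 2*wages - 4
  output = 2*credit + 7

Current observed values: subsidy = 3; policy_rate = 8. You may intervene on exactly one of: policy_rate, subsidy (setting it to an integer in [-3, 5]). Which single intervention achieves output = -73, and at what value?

set subsidy = 0

Intervening on policy_rate: output = -12*policy_rate + 11. Reaching -73 requires policy_rate = 7, outside [-3, 5].
Intervening on subsidy: with other inputs at their observed values, output = -4*subsidy - 73. Solving for -73 gives subsidy = 0, within [-3, 5].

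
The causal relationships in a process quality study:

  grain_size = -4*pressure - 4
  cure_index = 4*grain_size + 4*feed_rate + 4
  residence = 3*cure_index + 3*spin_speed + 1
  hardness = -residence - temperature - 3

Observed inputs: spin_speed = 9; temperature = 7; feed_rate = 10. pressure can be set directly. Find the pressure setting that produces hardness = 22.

pressure = 3

Substituting into the cure_index equation gives cure_index = -16*pressure + 28.
Substituting into the residence equation gives residence = -48*pressure + 112.
hardness becomes 48*pressure - 122.
Solve 48*pressure - 122 = 22: pressure = (22 + 122) / 48 = 3.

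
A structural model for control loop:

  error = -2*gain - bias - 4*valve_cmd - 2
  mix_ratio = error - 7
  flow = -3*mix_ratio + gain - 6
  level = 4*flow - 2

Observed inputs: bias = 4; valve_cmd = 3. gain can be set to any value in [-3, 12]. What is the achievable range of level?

190 to 610

Substituting into the error equation gives error = -2*gain - 18.
Substituting into the mix_ratio equation gives mix_ratio = -2*gain - 25.
This gives flow = 7*gain + 69.
level becomes 28*gain + 274.
Linear in gain, so extremes are at the endpoints: gain = -3 gives level = 190; gain = 12 gives level = 610.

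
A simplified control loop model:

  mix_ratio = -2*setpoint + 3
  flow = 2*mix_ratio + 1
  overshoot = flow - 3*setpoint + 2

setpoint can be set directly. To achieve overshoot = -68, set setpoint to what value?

setpoint = 11

Substituting into the flow equation gives flow = -4*setpoint + 7.
So overshoot = -7*setpoint + 9.
Solve -7*setpoint + 9 = -68: setpoint = (-68 - 9) / -7 = 11.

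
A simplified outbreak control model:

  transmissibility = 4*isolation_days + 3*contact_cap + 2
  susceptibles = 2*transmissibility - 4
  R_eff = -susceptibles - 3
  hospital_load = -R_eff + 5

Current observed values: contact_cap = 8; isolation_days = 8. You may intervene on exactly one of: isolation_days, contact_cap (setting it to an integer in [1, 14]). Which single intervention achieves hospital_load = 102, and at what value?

Intervening on isolation_days: hospital_load = 8*isolation_days + 56. Reaching 102 requires isolation_days = 23/4, not an integer.
Intervening on contact_cap: with other inputs at their observed values, hospital_load = 6*contact_cap + 72. Solving for 102 gives contact_cap = 5, within [1, 14].

set contact_cap = 5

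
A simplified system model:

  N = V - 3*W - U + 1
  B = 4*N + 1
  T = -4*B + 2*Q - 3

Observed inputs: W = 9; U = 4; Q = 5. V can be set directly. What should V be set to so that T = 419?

Substituting into the N equation gives N = V - 30.
Substituting into the B equation gives B = 4*V - 119.
Substituting into the T equation gives T = -16*V + 483.
Solve -16*V + 483 = 419: V = (419 - 483) / -16 = 4.

V = 4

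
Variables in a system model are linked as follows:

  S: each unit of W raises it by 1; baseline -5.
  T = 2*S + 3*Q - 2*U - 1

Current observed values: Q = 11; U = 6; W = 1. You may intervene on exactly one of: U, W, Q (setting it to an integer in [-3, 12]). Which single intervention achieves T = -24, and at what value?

set Q = -1

Intervening on U: T = -2*U + 24. Reaching -24 requires U = 24, outside [-3, 12].
Intervening on W: T = 2*W + 10. Reaching -24 requires W = -17, outside [-3, 12].
Intervening on Q: with other inputs at their observed values, T = 3*Q - 21. Solving for -24 gives Q = -1, within [-3, 12].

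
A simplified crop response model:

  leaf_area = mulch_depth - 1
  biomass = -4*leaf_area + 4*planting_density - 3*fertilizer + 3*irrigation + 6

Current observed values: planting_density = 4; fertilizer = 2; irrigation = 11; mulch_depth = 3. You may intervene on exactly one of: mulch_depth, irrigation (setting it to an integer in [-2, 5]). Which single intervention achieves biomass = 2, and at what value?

set irrigation = -2

Intervening on mulch_depth: biomass = -4*mulch_depth + 53. Reaching 2 requires mulch_depth = 51/4, not an integer.
Intervening on irrigation: with other inputs at their observed values, biomass = 3*irrigation + 8. Solving for 2 gives irrigation = -2, within [-2, 5].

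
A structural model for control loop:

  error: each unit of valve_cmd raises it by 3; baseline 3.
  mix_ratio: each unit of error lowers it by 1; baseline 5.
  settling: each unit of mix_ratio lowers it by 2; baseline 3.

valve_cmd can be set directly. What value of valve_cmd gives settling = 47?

valve_cmd = 8

Substituting into the mix_ratio equation gives mix_ratio = -3*valve_cmd + 2.
Substituting into the settling equation gives settling = 6*valve_cmd - 1.
Solve 6*valve_cmd - 1 = 47: valve_cmd = (47 + 1) / 6 = 8.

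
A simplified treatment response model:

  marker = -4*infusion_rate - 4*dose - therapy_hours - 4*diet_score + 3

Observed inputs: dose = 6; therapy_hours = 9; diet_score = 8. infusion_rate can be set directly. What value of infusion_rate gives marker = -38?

infusion_rate = -6

Substituting into the marker equation gives marker = -4*infusion_rate - 62.
Solve -4*infusion_rate - 62 = -38: infusion_rate = (-38 + 62) / -4 = -6.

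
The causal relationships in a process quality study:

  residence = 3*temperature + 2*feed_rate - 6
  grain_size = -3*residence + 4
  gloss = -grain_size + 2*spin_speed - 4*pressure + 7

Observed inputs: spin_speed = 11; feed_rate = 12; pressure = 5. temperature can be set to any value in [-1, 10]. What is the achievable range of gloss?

Substituting into the residence equation gives residence = 3*temperature + 18.
Substituting into the grain_size equation gives grain_size = -9*temperature - 50.
Substituting into the gloss equation gives gloss = 9*temperature + 59.
Linear in temperature, so extremes are at the endpoints: temperature = -1 gives gloss = 50; temperature = 10 gives gloss = 149.

50 to 149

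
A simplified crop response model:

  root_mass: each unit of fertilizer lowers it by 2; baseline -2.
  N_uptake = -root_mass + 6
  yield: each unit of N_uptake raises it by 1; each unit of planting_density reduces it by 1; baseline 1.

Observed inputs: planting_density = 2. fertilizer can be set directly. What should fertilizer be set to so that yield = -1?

Substituting into the N_uptake equation gives N_uptake = 2*fertilizer + 8.
Substituting into the yield equation gives yield = 2*fertilizer + 7.
Solve 2*fertilizer + 7 = -1: fertilizer = (-1 - 7) / 2 = -4.

fertilizer = -4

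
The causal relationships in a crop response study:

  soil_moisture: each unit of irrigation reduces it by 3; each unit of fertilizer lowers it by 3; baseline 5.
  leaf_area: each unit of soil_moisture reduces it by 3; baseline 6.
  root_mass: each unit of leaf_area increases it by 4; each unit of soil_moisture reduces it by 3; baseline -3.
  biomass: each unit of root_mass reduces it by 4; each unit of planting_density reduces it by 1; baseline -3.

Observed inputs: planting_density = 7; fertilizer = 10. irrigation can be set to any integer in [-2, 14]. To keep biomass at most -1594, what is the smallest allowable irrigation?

irrigation = 0

Substituting into the soil_moisture equation gives soil_moisture = -3*irrigation - 25.
Substituting into the leaf_area equation gives leaf_area = 9*irrigation + 81.
root_mass becomes 45*irrigation + 396.
Substituting into the biomass equation gives biomass = -180*irrigation - 1594.
Require -180*irrigation - 1594 ≤ -1594, so irrigation ≥ 0.
The smallest integer in [-2, 14] satisfying this is 0.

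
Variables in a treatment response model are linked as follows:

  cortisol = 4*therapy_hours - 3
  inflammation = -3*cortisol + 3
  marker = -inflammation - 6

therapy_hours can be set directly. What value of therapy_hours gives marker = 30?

Substituting into the inflammation equation gives inflammation = -12*therapy_hours + 12.
This gives marker = 12*therapy_hours - 18.
Solve 12*therapy_hours - 18 = 30: therapy_hours = (30 + 18) / 12 = 4.

therapy_hours = 4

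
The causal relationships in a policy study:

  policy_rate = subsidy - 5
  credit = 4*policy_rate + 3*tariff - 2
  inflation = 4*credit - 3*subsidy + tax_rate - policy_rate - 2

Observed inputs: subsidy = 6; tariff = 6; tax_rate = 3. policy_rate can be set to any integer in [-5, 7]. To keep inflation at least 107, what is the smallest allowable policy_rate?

policy_rate = 4

Intervening on policy_rate fixes its value directly, overriding its dependence on subsidy.
Substituting into the credit equation gives credit = 4*policy_rate + 16.
This gives inflation = 15*policy_rate + 47.
Require 15*policy_rate + 47 ≥ 107, so policy_rate ≥ 4.
The smallest integer in [-5, 7] satisfying this is 4.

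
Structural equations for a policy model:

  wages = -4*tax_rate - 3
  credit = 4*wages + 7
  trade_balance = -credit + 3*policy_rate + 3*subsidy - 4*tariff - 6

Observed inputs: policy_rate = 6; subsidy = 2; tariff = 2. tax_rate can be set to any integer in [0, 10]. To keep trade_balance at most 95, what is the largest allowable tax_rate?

Substituting into the credit equation gives credit = -16*tax_rate - 5.
Substituting into the trade_balance equation gives trade_balance = 16*tax_rate + 15.
Require 16*tax_rate + 15 ≤ 95, so tax_rate ≤ 5.
The largest integer in [0, 10] satisfying this is 5.

tax_rate = 5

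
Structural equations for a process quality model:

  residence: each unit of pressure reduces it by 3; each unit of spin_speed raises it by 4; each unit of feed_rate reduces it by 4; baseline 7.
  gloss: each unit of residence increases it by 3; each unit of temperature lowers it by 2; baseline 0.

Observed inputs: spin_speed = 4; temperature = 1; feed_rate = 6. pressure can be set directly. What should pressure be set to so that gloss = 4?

pressure = -1

Substituting into the residence equation gives residence = -3*pressure - 1.
This gives gloss = -9*pressure - 5.
Solve -9*pressure - 5 = 4: pressure = (4 + 5) / -9 = -1.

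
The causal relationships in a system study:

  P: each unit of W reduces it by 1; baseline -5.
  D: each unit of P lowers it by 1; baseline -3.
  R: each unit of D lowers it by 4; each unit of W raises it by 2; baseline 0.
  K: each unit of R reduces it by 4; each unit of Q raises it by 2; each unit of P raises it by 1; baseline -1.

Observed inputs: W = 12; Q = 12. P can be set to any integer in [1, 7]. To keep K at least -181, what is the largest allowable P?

P = 4

Intervening on P fixes its value directly, overriding its dependence on W.
Substituting into the R equation gives R = 4*P + 36.
Substituting into the K equation gives K = -15*P - 121.
Require -15*P - 121 ≥ -181, so P ≤ 4.
The largest integer in [1, 7] satisfying this is 4.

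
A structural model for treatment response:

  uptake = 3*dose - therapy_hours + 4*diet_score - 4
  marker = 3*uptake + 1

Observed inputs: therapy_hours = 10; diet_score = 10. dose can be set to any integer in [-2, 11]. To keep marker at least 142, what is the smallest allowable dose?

dose = 7

Substituting into the uptake equation gives uptake = 3*dose + 26.
marker becomes 9*dose + 79.
Require 9*dose + 79 ≥ 142, so dose ≥ 7.
The smallest integer in [-2, 11] satisfying this is 7.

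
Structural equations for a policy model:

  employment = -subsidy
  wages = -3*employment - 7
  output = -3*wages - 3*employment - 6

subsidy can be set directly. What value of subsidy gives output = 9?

subsidy = 1

Substituting into the wages equation gives wages = 3*subsidy - 7.
Substituting into the output equation gives output = -6*subsidy + 15.
Solve -6*subsidy + 15 = 9: subsidy = (9 - 15) / -6 = 1.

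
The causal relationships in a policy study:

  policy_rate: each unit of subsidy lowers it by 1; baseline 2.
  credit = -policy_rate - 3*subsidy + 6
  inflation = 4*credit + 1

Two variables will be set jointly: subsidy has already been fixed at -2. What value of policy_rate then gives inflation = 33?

policy_rate = 4

With subsidy held at -2:
Intervening on policy_rate fixes its value directly, overriding its dependence on subsidy.
Substituting into the credit equation gives credit = -policy_rate + 12.
So inflation = -4*policy_rate + 49.
Solve -4*policy_rate + 49 = 33: policy_rate = (33 - 49) / -4 = 4.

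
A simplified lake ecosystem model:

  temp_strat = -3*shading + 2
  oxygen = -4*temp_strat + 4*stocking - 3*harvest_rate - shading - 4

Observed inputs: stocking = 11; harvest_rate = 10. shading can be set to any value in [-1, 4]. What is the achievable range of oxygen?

Substituting into the oxygen equation gives oxygen = 11*shading + 2.
Linear in shading, so extremes are at the endpoints: shading = -1 gives oxygen = -9; shading = 4 gives oxygen = 46.

-9 to 46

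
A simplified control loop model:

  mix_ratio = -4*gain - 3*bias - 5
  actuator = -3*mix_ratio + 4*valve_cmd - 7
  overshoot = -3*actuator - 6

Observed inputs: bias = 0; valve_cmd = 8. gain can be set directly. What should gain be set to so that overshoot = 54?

Substituting into the mix_ratio equation gives mix_ratio = -4*gain - 5.
Substituting into the actuator equation gives actuator = 12*gain + 40.
Substituting into the overshoot equation gives overshoot = -36*gain - 126.
Solve -36*gain - 126 = 54: gain = (54 + 126) / -36 = -5.

gain = -5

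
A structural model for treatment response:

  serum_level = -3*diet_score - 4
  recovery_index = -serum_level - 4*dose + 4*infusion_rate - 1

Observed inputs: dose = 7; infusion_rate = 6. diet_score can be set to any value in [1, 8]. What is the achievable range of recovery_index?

2 to 23

Substituting into the recovery_index equation gives recovery_index = 3*diet_score - 1.
Linear in diet_score, so extremes are at the endpoints: diet_score = 1 gives recovery_index = 2; diet_score = 8 gives recovery_index = 23.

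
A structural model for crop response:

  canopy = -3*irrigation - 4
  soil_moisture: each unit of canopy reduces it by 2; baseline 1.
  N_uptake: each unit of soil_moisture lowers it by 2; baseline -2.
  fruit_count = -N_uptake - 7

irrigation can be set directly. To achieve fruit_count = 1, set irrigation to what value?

Substituting into the soil_moisture equation gives soil_moisture = 6*irrigation + 9.
N_uptake becomes -12*irrigation - 20.
This gives fruit_count = 12*irrigation + 13.
Solve 12*irrigation + 13 = 1: irrigation = (1 - 13) / 12 = -1.

irrigation = -1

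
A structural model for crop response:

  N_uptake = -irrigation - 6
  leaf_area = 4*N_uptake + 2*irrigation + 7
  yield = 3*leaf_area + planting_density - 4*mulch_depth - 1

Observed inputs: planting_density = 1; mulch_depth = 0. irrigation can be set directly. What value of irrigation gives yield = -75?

Substituting into the leaf_area equation gives leaf_area = -2*irrigation - 17.
Substituting into the yield equation gives yield = -6*irrigation - 51.
Solve -6*irrigation - 51 = -75: irrigation = (-75 + 51) / -6 = 4.

irrigation = 4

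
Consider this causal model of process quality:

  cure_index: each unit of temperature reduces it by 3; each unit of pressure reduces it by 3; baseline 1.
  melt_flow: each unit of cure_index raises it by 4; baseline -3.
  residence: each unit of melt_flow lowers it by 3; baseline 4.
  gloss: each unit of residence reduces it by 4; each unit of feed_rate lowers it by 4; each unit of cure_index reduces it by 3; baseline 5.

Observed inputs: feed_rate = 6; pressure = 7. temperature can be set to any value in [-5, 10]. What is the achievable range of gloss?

-2321 to -296

Substituting into the cure_index equation gives cure_index = -3*temperature - 20.
melt_flow becomes -12*temperature - 83.
residence becomes 36*temperature + 253.
Substituting into the gloss equation gives gloss = -135*temperature - 971.
Linear in temperature, so extremes are at the endpoints: temperature = -5 gives gloss = -296; temperature = 10 gives gloss = -2321.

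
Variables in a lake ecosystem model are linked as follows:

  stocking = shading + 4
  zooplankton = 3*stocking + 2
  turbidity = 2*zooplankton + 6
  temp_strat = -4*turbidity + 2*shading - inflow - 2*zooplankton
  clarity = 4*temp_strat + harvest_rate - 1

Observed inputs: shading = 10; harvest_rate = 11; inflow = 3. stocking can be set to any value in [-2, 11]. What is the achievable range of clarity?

Intervening on stocking fixes its value directly, overriding its dependence on shading.
Substituting into the turbidity equation gives turbidity = 6*stocking + 10.
So temp_strat = -30*stocking - 27.
So clarity = -120*stocking - 98.
Linear in stocking, so extremes are at the endpoints: stocking = -2 gives clarity = 142; stocking = 11 gives clarity = -1418.

-1418 to 142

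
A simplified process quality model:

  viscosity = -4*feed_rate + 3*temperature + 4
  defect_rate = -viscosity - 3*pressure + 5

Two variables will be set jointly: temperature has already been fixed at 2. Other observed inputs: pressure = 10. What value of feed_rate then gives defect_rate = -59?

With temperature held at 2:
Substituting into the viscosity equation gives viscosity = -4*feed_rate + 10.
This gives defect_rate = 4*feed_rate - 35.
Solve 4*feed_rate - 35 = -59: feed_rate = (-59 + 35) / 4 = -6.

feed_rate = -6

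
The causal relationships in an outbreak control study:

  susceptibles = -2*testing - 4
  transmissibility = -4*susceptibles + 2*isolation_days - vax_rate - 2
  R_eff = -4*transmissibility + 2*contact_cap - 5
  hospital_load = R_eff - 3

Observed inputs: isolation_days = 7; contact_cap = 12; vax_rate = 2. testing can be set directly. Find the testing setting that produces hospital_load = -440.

testing = 11

Substituting into the transmissibility equation gives transmissibility = 8*testing + 26.
R_eff becomes -32*testing - 85.
Substituting into the hospital_load equation gives hospital_load = -32*testing - 88.
Solve -32*testing - 88 = -440: testing = (-440 + 88) / -32 = 11.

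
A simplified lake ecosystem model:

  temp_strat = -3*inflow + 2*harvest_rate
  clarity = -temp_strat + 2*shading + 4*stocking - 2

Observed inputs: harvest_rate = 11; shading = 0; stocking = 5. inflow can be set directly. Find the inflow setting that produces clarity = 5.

inflow = 3

Substituting into the temp_strat equation gives temp_strat = -3*inflow + 22.
Substituting into the clarity equation gives clarity = 3*inflow - 4.
Solve 3*inflow - 4 = 5: inflow = (5 + 4) / 3 = 3.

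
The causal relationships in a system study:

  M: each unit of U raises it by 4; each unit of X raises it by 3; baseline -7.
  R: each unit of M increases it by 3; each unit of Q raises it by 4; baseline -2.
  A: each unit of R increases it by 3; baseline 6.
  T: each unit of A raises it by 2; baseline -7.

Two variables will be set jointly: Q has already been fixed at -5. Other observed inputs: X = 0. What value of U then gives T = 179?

With Q held at -5:
Substituting into the M equation gives M = 4*U - 7.
R becomes 12*U - 43.
This gives A = 36*U - 123.
T becomes 72*U - 253.
Solve 72*U - 253 = 179: U = (179 + 253) / 72 = 6.

U = 6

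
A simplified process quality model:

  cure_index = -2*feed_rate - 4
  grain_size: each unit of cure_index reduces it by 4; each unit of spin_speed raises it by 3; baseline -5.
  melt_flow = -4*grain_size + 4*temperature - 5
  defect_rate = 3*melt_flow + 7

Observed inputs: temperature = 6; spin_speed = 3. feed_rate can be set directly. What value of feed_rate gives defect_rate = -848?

feed_rate = 7

Substituting into the grain_size equation gives grain_size = 8*feed_rate + 20.
Substituting into the melt_flow equation gives melt_flow = -32*feed_rate - 61.
Substituting into the defect_rate equation gives defect_rate = -96*feed_rate - 176.
Solve -96*feed_rate - 176 = -848: feed_rate = (-848 + 176) / -96 = 7.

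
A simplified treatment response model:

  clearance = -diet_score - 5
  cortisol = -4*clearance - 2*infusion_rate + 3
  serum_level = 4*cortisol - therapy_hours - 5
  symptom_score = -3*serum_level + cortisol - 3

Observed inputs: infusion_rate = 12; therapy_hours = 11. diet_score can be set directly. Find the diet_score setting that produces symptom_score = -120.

diet_score = 4

Substituting into the cortisol equation gives cortisol = 4*diet_score - 1.
serum_level becomes 16*diet_score - 20.
So symptom_score = -44*diet_score + 56.
Solve -44*diet_score + 56 = -120: diet_score = (-120 - 56) / -44 = 4.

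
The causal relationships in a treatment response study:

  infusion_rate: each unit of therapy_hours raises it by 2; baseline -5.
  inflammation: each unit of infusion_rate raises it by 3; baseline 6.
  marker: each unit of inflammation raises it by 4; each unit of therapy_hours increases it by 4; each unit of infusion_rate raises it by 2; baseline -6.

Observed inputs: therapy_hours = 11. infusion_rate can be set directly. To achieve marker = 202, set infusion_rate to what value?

Intervening on infusion_rate fixes its value directly, overriding its dependence on therapy_hours.
Substituting into the marker equation gives marker = 14*infusion_rate + 62.
Solve 14*infusion_rate + 62 = 202: infusion_rate = (202 - 62) / 14 = 10.

infusion_rate = 10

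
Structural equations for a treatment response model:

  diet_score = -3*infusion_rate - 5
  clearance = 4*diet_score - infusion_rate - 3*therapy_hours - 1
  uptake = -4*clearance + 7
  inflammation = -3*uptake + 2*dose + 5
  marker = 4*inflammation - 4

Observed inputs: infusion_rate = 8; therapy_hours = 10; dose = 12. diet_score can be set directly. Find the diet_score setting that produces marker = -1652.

diet_score = 1

Intervening on diet_score fixes its value directly, overriding its dependence on infusion_rate.
Substituting into the clearance equation gives clearance = 4*diet_score - 39.
This gives uptake = -16*diet_score + 163.
Substituting into the inflammation equation gives inflammation = 48*diet_score - 460.
So marker = 192*diet_score - 1844.
Solve 192*diet_score - 1844 = -1652: diet_score = (-1652 + 1844) / 192 = 1.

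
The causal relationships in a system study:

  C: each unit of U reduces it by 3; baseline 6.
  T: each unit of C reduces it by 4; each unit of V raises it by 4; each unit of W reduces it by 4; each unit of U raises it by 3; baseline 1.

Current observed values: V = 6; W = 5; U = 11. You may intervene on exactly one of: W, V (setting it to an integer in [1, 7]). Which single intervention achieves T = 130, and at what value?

Intervening on W: T = -4*W + 166. Reaching 130 requires W = 9, outside [1, 7].
Intervening on V: with other inputs at their observed values, T = 4*V + 122. Solving for 130 gives V = 2, within [1, 7].

set V = 2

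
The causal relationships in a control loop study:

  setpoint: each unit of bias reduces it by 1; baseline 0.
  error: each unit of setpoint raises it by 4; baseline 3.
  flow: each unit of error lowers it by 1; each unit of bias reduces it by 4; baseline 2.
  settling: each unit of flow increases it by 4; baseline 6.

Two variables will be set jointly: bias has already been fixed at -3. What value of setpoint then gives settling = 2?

With bias held at -3:
Intervening on setpoint fixes its value directly, overriding its dependence on bias.
Substituting into the flow equation gives flow = -4*setpoint + 11.
So settling = -16*setpoint + 50.
Solve -16*setpoint + 50 = 2: setpoint = (2 - 50) / -16 = 3.

setpoint = 3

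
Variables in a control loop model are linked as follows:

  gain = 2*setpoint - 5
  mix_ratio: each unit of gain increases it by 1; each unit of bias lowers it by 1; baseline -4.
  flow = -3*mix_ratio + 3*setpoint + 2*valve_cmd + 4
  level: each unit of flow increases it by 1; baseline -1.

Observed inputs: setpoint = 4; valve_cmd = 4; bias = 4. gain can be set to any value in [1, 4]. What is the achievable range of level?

Intervening on gain fixes its value directly, overriding its dependence on setpoint.
Substituting into the mix_ratio equation gives mix_ratio = gain - 8.
Substituting into the flow equation gives flow = -3*gain + 48.
level becomes -3*gain + 47.
Linear in gain, so extremes are at the endpoints: gain = 1 gives level = 44; gain = 4 gives level = 35.

35 to 44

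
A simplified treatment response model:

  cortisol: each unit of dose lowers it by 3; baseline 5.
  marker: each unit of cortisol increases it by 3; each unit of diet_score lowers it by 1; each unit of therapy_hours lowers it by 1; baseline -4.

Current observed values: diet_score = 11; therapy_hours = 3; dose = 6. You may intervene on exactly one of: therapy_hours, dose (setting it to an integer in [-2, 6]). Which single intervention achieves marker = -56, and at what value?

Intervening on therapy_hours: with other inputs at their observed values, marker = -therapy_hours - 54. Solving for -56 gives therapy_hours = 2, within [-2, 6].
Intervening on dose: marker = -9*dose - 3. Reaching -56 requires dose = 53/9, not an integer.

set therapy_hours = 2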